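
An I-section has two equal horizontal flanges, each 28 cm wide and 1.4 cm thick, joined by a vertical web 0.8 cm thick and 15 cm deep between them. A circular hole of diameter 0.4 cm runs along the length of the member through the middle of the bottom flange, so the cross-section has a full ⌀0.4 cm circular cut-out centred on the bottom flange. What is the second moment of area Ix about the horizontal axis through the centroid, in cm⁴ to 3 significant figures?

Ix ≈ 5500 cm⁴

Split into non-overlapping primitives; take the origin at the lower-left of the bounding box.
Bottom flange: 28 × 1.4, A = 39.2 cm², y = 0.7 cm, Ī = 6.4027 cm⁴.
Web: 0.8 × 15, A = 12 cm², y = 8.9 cm, Ī = 225 cm⁴.
Top flange: 28 × 1.4, A = 39.2 cm², y = 17.1 cm, Ī = 6.4027 cm⁴.
Hole (subtracted): ⌀0.4, A = 0.12566 cm², y = 0.7 cm, Ī = 0.0012566 cm⁴.
Centroid: ȳ = ΣA·y / ΣA = 8.9114 cm.
Transfer each piece to the horizontal axis through the centroid using Ī + A·d² with d = y − 8.9114:
  bottom flange: d = -8.2114 cm → contributes +2649.6 cm⁴
  web: d = -0.011415 cm → contributes +225 cm⁴
  top flange: d = 8.1886 cm → contributes +2634.9 cm⁴
  hole: d = -8.2114 cm → contributes −8.4744 cm⁴
Total I = 5 501 cm⁴.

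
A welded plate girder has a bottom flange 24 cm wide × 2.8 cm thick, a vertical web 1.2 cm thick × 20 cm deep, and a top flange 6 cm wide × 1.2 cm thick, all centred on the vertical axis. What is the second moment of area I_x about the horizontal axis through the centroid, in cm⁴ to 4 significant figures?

Treat the section as a set of non-overlapping primitives; coordinates are from the bounding-box lower-left.
Bottom plate: 24 × 2.8, A = 67.2 cm², y = 1.4 cm, Ī = 43.904 cm⁴.
Web plate: 1.2 × 20, A = 24 cm², y = 12.8 cm, Ī = 800 cm⁴.
Top plate: 6 × 1.2, A = 7.2 cm², y = 23.4 cm, Ī = 0.864 cm⁴.
Centroid: ȳ = ΣA·y / ΣA = 5.79024 cm.
Transfer each piece to the horizontal axis through the centroid using Ī + A·d² with d = y − 5.79024:
  bottom plate: d = -4.39024 cm → contributes +1339.13 cm⁴
  web plate: d = 7.00976 cm → contributes +1979.28 cm⁴
  top plate: d = 17.6098 cm → contributes +2233.61 cm⁴
Total I = 5552.02 cm⁴.

I_x ≈ 5552 cm⁴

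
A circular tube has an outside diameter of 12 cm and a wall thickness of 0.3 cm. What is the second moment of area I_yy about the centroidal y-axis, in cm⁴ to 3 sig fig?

I_yy ≈ 189 cm⁴

Treat the section as a set of non-overlapping primitives; coordinates are from the bounding-box lower-left.
Outer circle: ⌀12, A = 113.1 cm², x = 6 cm, Ī = 1017.9 cm⁴.
Bore (subtracted): ⌀11.4, A = 102.07 cm², x = 6 cm, Ī = 829.07 cm⁴.
By symmetry the centroid is at mid-width, x̄ = 6 cm.
All pieces are centred on the centroidal y-axis, so I = ΣĪ (holes subtracted) = 188.81 cm⁴.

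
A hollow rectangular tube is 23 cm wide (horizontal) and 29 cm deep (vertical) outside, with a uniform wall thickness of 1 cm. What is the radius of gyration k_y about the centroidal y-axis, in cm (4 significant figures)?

k_y ≈ 9.255 cm

Decompose the section into non-overlapping parts with the origin at the bottom-left of its bounding rectangle.
Outer rectangle: 23 × 29, A = 667 cm², x = 11.5 cm, Ī = 29403.6 cm⁴.
Inner void (subtracted): 21 × 27, A = 567 cm², x = 11.5 cm, Ī = 20837.3 cm⁴.
By symmetry the centroid is at mid-width, x̄ = 11.5 cm.
All pieces are centred on the centroidal y-axis, so I = ΣĪ (holes subtracted) = 8566.33 cm⁴.
Radius of gyration: k = √(I/A) = √(8566.33 / 100) = 9.25545 cm.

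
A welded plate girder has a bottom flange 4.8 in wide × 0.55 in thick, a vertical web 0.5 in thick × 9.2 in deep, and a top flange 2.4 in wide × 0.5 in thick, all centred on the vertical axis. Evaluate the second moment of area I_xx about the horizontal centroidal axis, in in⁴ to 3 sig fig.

I_xx ≈ 118 in⁴

Break the section into simple shapes (no overlaps), measuring from the bottom-left corner of the bounding box.
Bottom plate: 4.8 × 0.55, A = 2.64 in², y = 0.275 in, Ī = 0.06655 in⁴.
Web plate: 0.5 × 9.2, A = 4.6 in², y = 5.15 in, Ī = 32.445 in⁴.
Top plate: 2.4 × 0.5, A = 1.2 in², y = 10 in, Ī = 0.025 in⁴.
Centroid: ȳ = ΣA·y / ΣA = 4.3147 in.
Transfer each piece to the horizontal centroidal axis using Ī + A·d² with d = y − 4.3147:
  bottom plate: d = -4.0397 in → contributes +43.149 in⁴
  web plate: d = 0.83531 in → contributes +35.655 in⁴
  top plate: d = 5.6853 in → contributes +38.812 in⁴
Total I = 117.62 in⁴.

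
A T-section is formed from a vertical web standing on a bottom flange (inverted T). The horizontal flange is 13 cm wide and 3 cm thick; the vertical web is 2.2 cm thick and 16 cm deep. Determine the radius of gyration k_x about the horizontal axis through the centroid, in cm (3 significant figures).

Break the section into simple shapes (no overlaps), measuring from the bottom-left corner of the bounding box.
Flange: 13 × 3, A = 39 cm², y = 1.5 cm, Ī = 29.25 cm⁴.
Web: 2.2 × 16, A = 35.2 cm², y = 11 cm, Ī = 750.93 cm⁴.
Centroid: ȳ = ΣA·y / ΣA = 6.0067 cm.
Transfer each piece to the horizontal axis through the centroid using Ī + A·d² with d = y − 6.0067:
  flange: d = -4.5067 cm → contributes +821.37 cm⁴
  web: d = 4.9933 cm → contributes +1628.6 cm⁴
Total I = 2449.9 cm⁴.
Radius of gyration: k = √(I/A) = √(2449.9 / 74.2) = 5.7461 cm.

k_x ≈ 5.75 cm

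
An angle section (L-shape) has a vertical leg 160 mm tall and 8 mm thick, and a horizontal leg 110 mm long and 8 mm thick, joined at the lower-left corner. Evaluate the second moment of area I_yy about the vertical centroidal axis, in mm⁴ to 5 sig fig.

Split into non-overlapping primitives; take the origin at the lower-left of the bounding box.
Vertical leg: 8 × 160, A = 1 280 mm², x = 4 mm, Ī = 6826.667 mm⁴.
Horizontal leg (remainder): 102 × 8, A = 816 mm², x = 59 mm, Ī = 707 472 mm⁴.
Centroid: x̄ = ΣA·x / ΣA = 25.41221 mm.
Transfer each piece to the vertical centroidal axis using Ī + A·d² with d = x − 25.41221:
  vertical leg: d = -21.41221 mm → contributes +593684.8 mm⁴
  horizontal leg (remainder): d = 33.58779 mm → contributes +1 628 034 mm⁴
Total I = 2 221 719 mm⁴.

I_yy ≈ 2.2217 × 10⁶ mm⁴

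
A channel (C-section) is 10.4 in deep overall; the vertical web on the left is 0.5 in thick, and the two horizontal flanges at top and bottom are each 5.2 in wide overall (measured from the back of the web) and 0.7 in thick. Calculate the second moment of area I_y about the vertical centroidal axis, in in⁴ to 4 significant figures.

I_y ≈ 31.86 in⁴

Decompose the section into non-overlapping parts with the origin at the bottom-left of its bounding rectangle.
Web: 0.5 × 10.4, A = 5.2 in², x = 0.25 in, Ī = 0.108333 in⁴.
Top flange (beyond web): 4.7 × 0.7, A = 3.29 in², x = 2.85 in, Ī = 6.05634 in⁴.
Bottom flange (beyond web): 4.7 × 0.7, A = 3.29 in², x = 2.85 in, Ī = 6.05634 in⁴.
Centroid: x̄ = ΣA·x / ΣA = 1.70229 in.
Transfer each piece to the vertical centroidal axis using Ī + A·d² with d = x − 1.70229:
  web: d = -1.45229 in → contributes +11.0759 in⁴
  top flange (beyond web): d = 1.14771 in → contributes +10.39 in⁴
  bottom flange (beyond web): d = 1.14771 in → contributes +10.39 in⁴
Total I = 31.856 in⁴.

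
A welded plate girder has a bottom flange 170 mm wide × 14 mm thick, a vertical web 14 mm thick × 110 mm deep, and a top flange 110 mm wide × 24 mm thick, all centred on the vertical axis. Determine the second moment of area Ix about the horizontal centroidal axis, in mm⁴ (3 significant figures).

Ix ≈ 2.26 × 10⁷ mm⁴

Split into non-overlapping primitives; take the origin at the lower-left of the bounding box.
Bottom plate: 170 × 14, A = 2 380 mm², y = 7 mm, Ī = 38 873 mm⁴.
Web plate: 14 × 110, A = 1 540 mm², y = 69 mm, Ī = 1 552 833 mm⁴.
Top plate: 110 × 24, A = 2 640 mm², y = 136 mm, Ī = 126 720 mm⁴.
Centroid: ȳ = ΣA·y / ΣA = 73.47 mm.
Transfer each piece to the horizontal centroidal axis using Ī + A·d² with d = y − 73.47:
  bottom plate: d = -66.47 mm → contributes +10 554 180 mm⁴
  web plate: d = -4.4695 mm → contributes +1 583 597 mm⁴
  top plate: d = 62.53 mm → contributes +10 449 283 mm⁴
Total I = 22 587 061 mm⁴.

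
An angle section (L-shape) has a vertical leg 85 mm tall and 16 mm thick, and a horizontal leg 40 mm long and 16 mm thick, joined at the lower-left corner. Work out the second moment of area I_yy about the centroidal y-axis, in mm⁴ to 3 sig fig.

Treat the section as a set of non-overlapping primitives; coordinates are from the bounding-box lower-left.
Vertical leg: 16 × 85, A = 1 360 mm², x = 8 mm, Ī = 29 013 mm⁴.
Horizontal leg (remainder): 24 × 16, A = 384 mm², x = 28 mm, Ī = 18 432 mm⁴.
Centroid: x̄ = ΣA·x / ΣA = 12.404 mm.
Transfer each piece to the centroidal y-axis using Ī + A·d² with d = x − 12.404:
  vertical leg: d = -4.4037 mm → contributes +55 387 mm⁴
  horizontal leg (remainder): d = 15.596 mm → contributes +111 838 mm⁴
Total I = 167 225 mm⁴.

I_yy ≈ 1.67 × 10⁵ mm⁴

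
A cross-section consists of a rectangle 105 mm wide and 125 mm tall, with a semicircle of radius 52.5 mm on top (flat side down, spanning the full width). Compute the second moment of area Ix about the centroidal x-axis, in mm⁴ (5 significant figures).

Ix ≈ 4.1325 × 10⁷ mm⁴

Split into non-overlapping primitives; take the origin at the lower-left of the bounding box.
Rectangular body: 105 × 125, A = 13 125 mm², y = 62.5 mm, Ī = 17 089 844 mm⁴.
Semicircular cap: semicircle r = 52.5, A = 4329.507 mm², y = 147.2817 mm, Ī = 833814.2 mm⁴.
Centroid: ȳ = ΣA·y / ΣA = 83.52969 mm.
Transfer each piece to the centroidal x-axis using Ī + A·d² with d = y − 83.52969:
  rectangular body: d = -21.02969 mm → contributes +22 894 350 mm⁴
  semicircular cap: d = 63.752 mm → contributes +18 430 305 mm⁴
Total I = 41 324 655 mm⁴.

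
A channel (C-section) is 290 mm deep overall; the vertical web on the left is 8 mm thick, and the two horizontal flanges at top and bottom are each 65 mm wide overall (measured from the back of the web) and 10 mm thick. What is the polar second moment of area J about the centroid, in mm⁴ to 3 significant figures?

J ≈ 3.97 × 10⁷ mm⁴

Treat the section as a set of non-overlapping primitives; coordinates are from the bounding-box lower-left.
Web: 8 × 290, A = 2 320 mm², y = 145 mm, Ī = 16 259 333 mm⁴.
Top flange (beyond web): 57 × 10, A = 570 mm², y = 285 mm, Ī = 4 750 mm⁴.
Bottom flange (beyond web): 57 × 10, A = 570 mm², y = 5 mm, Ī = 4 750 mm⁴.
By symmetry the centroid is at mid-height, ȳ = 145 mm.
Transfer each piece to the centroidal x-axis using Ī + A·d² with d = y − 145:
  web: d = 0 mm → contributes +16 259 333 mm⁴
  top flange (beyond web): d = 140 mm → contributes +11 176 750 mm⁴
  bottom flange (beyond web): d = -140 mm → contributes +11 176 750 mm⁴
Total I = 38 612 833 mm⁴.
For the y-axis: x̄ = 14.708 mm.
Repeating about the centroidal y-axis gives I_y = 1 128 419 mm⁴.
Polar second moment: J = I_x + I_y = 39 741 252 mm⁴.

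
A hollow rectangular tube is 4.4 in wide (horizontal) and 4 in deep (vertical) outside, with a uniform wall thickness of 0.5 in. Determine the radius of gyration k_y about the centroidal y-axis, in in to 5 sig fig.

k_y ≈ 1.5841 in

Split into non-overlapping primitives; take the origin at the lower-left of the bounding box.
Outer rectangle: 4.4 × 4, A = 17.6 in², x = 2.2 in, Ī = 28.39467 in⁴.
Inner void (subtracted): 3.4 × 3, A = 10.2 in², x = 2.2 in, Ī = 9.826 in⁴.
By symmetry the centroid is at mid-width, x̄ = 2.2 in.
All pieces are centred on the centroidal y-axis, so I = ΣĪ (holes subtracted) = 18.56867 in⁴.
Radius of gyration: k = √(I/A) = √(18.56867 / 7.4) = 1.58407 in.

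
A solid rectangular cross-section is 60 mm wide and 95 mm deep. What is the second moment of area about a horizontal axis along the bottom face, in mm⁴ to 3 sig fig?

I_base ≈ 1.71 × 10⁷ mm⁴

The section: 60 × 95, A = 5 700 mm², y = 47.5 mm, Ī = 4 286 875 mm⁴.
Transfer it to the base of the section using Ī + A·d² with d = y − 0:
  the section: d = 47.5 mm → contributes +17 147 500 mm⁴
Total I = 17 147 500 mm⁴.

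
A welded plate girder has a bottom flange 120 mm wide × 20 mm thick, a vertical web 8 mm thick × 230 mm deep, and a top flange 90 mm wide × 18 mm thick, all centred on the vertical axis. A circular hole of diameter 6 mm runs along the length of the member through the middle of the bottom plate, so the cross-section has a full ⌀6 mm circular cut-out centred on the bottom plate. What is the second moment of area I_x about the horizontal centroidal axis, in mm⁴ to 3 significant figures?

Decompose the section into non-overlapping parts with the origin at the bottom-left of its bounding rectangle.
Bottom plate: 120 × 20, A = 2 400 mm², y = 10 mm, Ī = 80 000 mm⁴.
Web plate: 8 × 230, A = 1 840 mm², y = 135 mm, Ī = 8 111 333 mm⁴.
Top plate: 90 × 18, A = 1 620 mm², y = 259 mm, Ī = 43 740 mm⁴.
Hole (subtracted): ⌀6, A = 28.274 mm², y = 10 mm, Ī = 63.617 mm⁴.
Centroid: ȳ = ΣA·y / ΣA = 118.61 mm.
Transfer each piece to the horizontal centroidal axis using Ī + A·d² with d = y − 118.61:
  bottom plate: d = -108.61 mm → contributes +28 390 384 mm⁴
  web plate: d = 16.391 mm → contributes +8 605 655 mm⁴
  top plate: d = 140.39 mm → contributes +31 973 181 mm⁴
  hole: d = -108.61 mm → contributes −333 587 mm⁴
Total I = 68 635 632 mm⁴.

I_x ≈ 6.86 × 10⁷ mm⁴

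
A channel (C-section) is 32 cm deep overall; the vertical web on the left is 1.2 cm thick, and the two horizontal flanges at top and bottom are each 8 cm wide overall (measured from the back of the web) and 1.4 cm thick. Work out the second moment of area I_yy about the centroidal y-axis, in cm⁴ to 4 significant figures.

Treat the section as a set of non-overlapping primitives; coordinates are from the bounding-box lower-left.
Web: 1.2 × 32, A = 38.4 cm², x = 0.6 cm, Ī = 4.608 cm⁴.
Top flange (beyond web): 6.8 × 1.4, A = 9.52 cm², x = 4.6 cm, Ī = 36.6837 cm⁴.
Bottom flange (beyond web): 6.8 × 1.4, A = 9.52 cm², x = 4.6 cm, Ī = 36.6837 cm⁴.
Centroid: x̄ = ΣA·x / ΣA = 1.92591 cm.
Transfer each piece to the centroidal y-axis using Ī + A·d² with d = x − 1.92591:
  web: d = -1.32591 cm → contributes +72.1162 cm⁴
  top flange (beyond web): d = 2.67409 cm → contributes +104.759 cm⁴
  bottom flange (beyond web): d = 2.67409 cm → contributes +104.759 cm⁴
Total I = 281.635 cm⁴.

I_yy ≈ 281.6 cm⁴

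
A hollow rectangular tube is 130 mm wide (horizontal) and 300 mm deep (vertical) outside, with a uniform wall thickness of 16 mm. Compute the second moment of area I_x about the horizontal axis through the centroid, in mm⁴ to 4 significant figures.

I_x ≈ 1.353 × 10⁸ mm⁴

Break the section into simple shapes (no overlaps), measuring from the bottom-left corner of the bounding box.
Outer rectangle: 130 × 300, A = 39 000 mm², y = 150 mm, Ī = 292 500 000 mm⁴.
Inner void (subtracted): 98 × 268, A = 26 264 mm², y = 150 mm, Ī = 157 198 795 mm⁴.
By symmetry the centroid is at mid-height, ȳ = 150 mm.
All pieces are centred on the horizontal axis through the centroid, so I = ΣĪ (holes subtracted) = 135 301 205 mm⁴.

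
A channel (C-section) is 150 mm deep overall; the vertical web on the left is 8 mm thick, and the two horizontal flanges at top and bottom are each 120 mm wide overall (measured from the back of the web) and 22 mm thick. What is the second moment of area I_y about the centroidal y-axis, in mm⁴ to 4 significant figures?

I_y ≈ 8.632 × 10⁶ mm⁴

Decompose the section into non-overlapping parts with the origin at the bottom-left of its bounding rectangle.
Web: 8 × 150, A = 1 200 mm², x = 4 mm, Ī = 6 400 mm⁴.
Top flange (beyond web): 112 × 22, A = 2 464 mm², x = 64 mm, Ī = 2 575 701 mm⁴.
Bottom flange (beyond web): 112 × 22, A = 2 464 mm², x = 64 mm, Ī = 2 575 701 mm⁴.
Centroid: x̄ = ΣA·x / ΣA = 52.2507 mm.
Transfer each piece to the centroidal y-axis using Ī + A·d² with d = x − 52.2507:
  web: d = -48.2507 mm → contributes +2 800 151 mm⁴
  top flange (beyond web): d = 11.7493 mm → contributes +2 915 850 mm⁴
  bottom flange (beyond web): d = 11.7493 mm → contributes +2 915 850 mm⁴
Total I = 8 631 850 mm⁴.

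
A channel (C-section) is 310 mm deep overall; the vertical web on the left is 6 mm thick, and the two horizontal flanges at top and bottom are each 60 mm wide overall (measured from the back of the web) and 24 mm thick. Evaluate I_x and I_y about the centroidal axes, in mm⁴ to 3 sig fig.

I_x ≈ 6.80 × 10⁷ mm⁴, I_y ≈ 1.61 × 10⁶ mm⁴

Split into non-overlapping primitives; take the origin at the lower-left of the bounding box.
Web: 6 × 310, A = 1 860 mm², y = 155 mm, Ī = 14 895 500 mm⁴.
Top flange (beyond web): 54 × 24, A = 1 296 mm², y = 298 mm, Ī = 62 208 mm⁴.
Bottom flange (beyond web): 54 × 24, A = 1 296 mm², y = 12 mm, Ī = 62 208 mm⁴.
By symmetry the centroid is at mid-height, ȳ = 155 mm.
Transfer each piece to the centroidal x-axis using Ī + A·d² with d = y − 155:
  web: d = 0 mm → contributes +14 895 500 mm⁴
  top flange (beyond web): d = 143 mm → contributes +26 564 112 mm⁴
  bottom flange (beyond web): d = -143 mm → contributes +26 564 112 mm⁴
Total I = 68 023 724 mm⁴.
For the y-axis: x̄ = 20.466 mm.
Repeating about the centroidal y-axis gives I_y = 1 610 056 mm⁴.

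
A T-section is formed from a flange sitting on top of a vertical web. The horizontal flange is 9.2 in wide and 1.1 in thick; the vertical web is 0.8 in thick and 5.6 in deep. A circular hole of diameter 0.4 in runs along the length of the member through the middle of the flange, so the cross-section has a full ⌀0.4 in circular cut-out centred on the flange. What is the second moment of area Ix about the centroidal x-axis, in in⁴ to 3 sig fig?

Ix ≈ 47.4 in⁴

Split into non-overlapping primitives; take the origin at the lower-left of the bounding box.
Flange: 9.2 × 1.1, A = 10.12 in², y = 6.15 in, Ī = 1.0204 in⁴.
Web: 0.8 × 5.6, A = 4.48 in², y = 2.8 in, Ī = 11.708 in⁴.
Hole (subtracted): ⌀0.4, A = 0.12566 in², y = 6.15 in, Ī = 0.0012566 in⁴.
Centroid: ȳ = ΣA·y / ΣA = 5.1131 in.
Transfer each piece to the centroidal x-axis using Ī + A·d² with d = y − 5.1131:
  flange: d = 1.0369 in → contributes +11.9 in⁴
  web: d = -2.3131 in → contributes +35.678 in⁴
  hole: d = 1.0369 in → contributes −0.13636 in⁴
Total I = 47.442 in⁴.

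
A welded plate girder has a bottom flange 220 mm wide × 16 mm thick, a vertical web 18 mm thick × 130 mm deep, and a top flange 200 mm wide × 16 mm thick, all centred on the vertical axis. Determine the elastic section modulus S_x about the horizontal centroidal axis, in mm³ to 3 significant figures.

Decompose the section into non-overlapping parts with the origin at the bottom-left of its bounding rectangle.
Bottom plate: 220 × 16, A = 3 520 mm², y = 8 mm, Ī = 75 093 mm⁴.
Web plate: 18 × 130, A = 2 340 mm², y = 81 mm, Ī = 3 295 500 mm⁴.
Top plate: 200 × 16, A = 3 200 mm², y = 154 mm, Ī = 68 267 mm⁴.
Centroid: ȳ = ΣA·y / ΣA = 78.422 mm.
Transfer each piece to the horizontal centroidal axis using Ī + A·d² with d = y − 78.422:
  bottom plate: d = -70.422 mm → contributes +17 531 500 mm⁴
  web plate: d = 2.5784 mm → contributes +3 311 056 mm⁴
  top plate: d = 75.578 mm → contributes +18 346 953 mm⁴
Total I = 39 189 509 mm⁴.
Extreme fibre distance c = 83.578 mm; S = I/c = 468 895 mm³.

S_x ≈ 4.69 × 10⁵ mm³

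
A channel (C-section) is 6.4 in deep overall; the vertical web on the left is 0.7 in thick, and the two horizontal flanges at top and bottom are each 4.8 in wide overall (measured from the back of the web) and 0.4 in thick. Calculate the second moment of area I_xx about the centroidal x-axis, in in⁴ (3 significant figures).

I_xx ≈ 44.9 in⁴

Break the section into simple shapes (no overlaps), measuring from the bottom-left corner of the bounding box.
Web: 0.7 × 6.4, A = 4.48 in², y = 3.2 in, Ī = 15.292 in⁴.
Top flange (beyond web): 4.1 × 0.4, A = 1.64 in², y = 6.2 in, Ī = 0.021867 in⁴.
Bottom flange (beyond web): 4.1 × 0.4, A = 1.64 in², y = 0.2 in, Ī = 0.021867 in⁴.
By symmetry the centroid is at mid-height, ȳ = 3.2 in.
Transfer each piece to the centroidal x-axis using Ī + A·d² with d = y − 3.2:
  web: d = 0 in → contributes +15.292 in⁴
  top flange (beyond web): d = 3 in → contributes +14.782 in⁴
  bottom flange (beyond web): d = -3 in → contributes +14.782 in⁴
Total I = 44.855 in⁴.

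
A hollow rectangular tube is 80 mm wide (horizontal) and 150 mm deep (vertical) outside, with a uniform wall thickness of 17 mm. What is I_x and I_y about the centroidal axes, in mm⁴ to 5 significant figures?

Decompose the section into non-overlapping parts with the origin at the bottom-left of its bounding rectangle.
Outer rectangle: 80 × 150, A = 12 000 mm², y = 75 mm, Ī = 22 500 000 mm⁴.
Inner void (subtracted): 46 × 116, A = 5 336 mm², y = 75 mm, Ī = 5 983 435 mm⁴.
By symmetry the centroid is at mid-height, ȳ = 75 mm.
All pieces are centred on the centroidal x-axis, so I = ΣĪ (holes subtracted) = 16 516 565 mm⁴.
Repeating about the centroidal y-axis gives I_y = 5 459 085 mm⁴.

I_x ≈ 1.6517 × 10⁷ mm⁴, I_y ≈ 5.4591 × 10⁶ mm⁴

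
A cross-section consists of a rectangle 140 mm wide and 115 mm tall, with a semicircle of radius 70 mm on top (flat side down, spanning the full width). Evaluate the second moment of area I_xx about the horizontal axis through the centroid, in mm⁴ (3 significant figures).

I_xx ≈ 6.00 × 10⁷ mm⁴

Split into non-overlapping primitives; take the origin at the lower-left of the bounding box.
Rectangular body: 140 × 115, A = 16 100 mm², y = 57.5 mm, Ī = 17 743 542 mm⁴.
Semicircular cap: semicircle r = 70, A = 7696.9 mm², y = 144.71 mm, Ī = 2 635 265 mm⁴.
Centroid: ȳ = ΣA·y / ΣA = 85.707 mm.
Transfer each piece to the horizontal axis through the centroid using Ī + A·d² with d = y − 85.707:
  rectangular body: d = -28.207 mm → contributes +30 553 237 mm⁴
  semicircular cap: d = 59.002 mm → contributes +29 429 953 mm⁴
Total I = 59 983 190 mm⁴.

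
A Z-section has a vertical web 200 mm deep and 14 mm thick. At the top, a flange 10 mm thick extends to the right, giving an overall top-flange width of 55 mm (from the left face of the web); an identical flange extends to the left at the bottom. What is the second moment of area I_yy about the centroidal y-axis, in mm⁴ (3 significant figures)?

Break the section into simple shapes (no overlaps), measuring from the bottom-left corner of the bounding box.
Web: 14 × 200, A = 2 800 mm², x = 48 mm, Ī = 45 733 mm⁴.
Top flange (beyond web): 41 × 10, A = 410 mm², x = 75.5 mm, Ī = 57 434 mm⁴.
Bottom flange (beyond web): 41 × 10, A = 410 mm², x = 20.5 mm, Ī = 57 434 mm⁴.
Centroid: x̄ = ΣA·x / ΣA = 48 mm.
Transfer each piece to the centroidal y-axis using Ī + A·d² with d = x − 48:
  web: d = 0 mm → contributes +45 733 mm⁴
  top flange (beyond web): d = 27.5 mm → contributes +367 497 mm⁴
  bottom flange (beyond web): d = -27.5 mm → contributes +367 497 mm⁴
Total I = 780 727 mm⁴.

I_yy ≈ 7.81 × 10⁵ mm⁴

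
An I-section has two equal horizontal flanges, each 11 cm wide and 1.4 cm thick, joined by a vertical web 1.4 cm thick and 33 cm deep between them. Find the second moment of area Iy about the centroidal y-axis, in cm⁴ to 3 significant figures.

Iy ≈ 318 cm⁴

Treat the section as a set of non-overlapping primitives; coordinates are from the bounding-box lower-left.
Bottom flange: 11 × 1.4, A = 15.4 cm², x = 5.5 cm, Ī = 155.28 cm⁴.
Web: 1.4 × 33, A = 46.2 cm², x = 5.5 cm, Ī = 7.546 cm⁴.
Top flange: 11 × 1.4, A = 15.4 cm², x = 5.5 cm, Ī = 155.28 cm⁴.
By symmetry the centroid is at mid-width, x̄ = 5.5 cm.
All pieces are centred on the centroidal y-axis, so I = ΣĪ = 318.11 cm⁴.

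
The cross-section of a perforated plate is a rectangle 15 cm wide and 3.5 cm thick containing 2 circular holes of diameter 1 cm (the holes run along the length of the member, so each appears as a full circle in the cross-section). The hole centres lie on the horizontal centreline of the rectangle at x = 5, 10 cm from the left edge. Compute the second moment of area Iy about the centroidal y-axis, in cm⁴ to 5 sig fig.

Iy ≈ 974.46 cm⁴

Split into non-overlapping primitives; take the origin at the lower-left of the bounding box.
Plate: 15 × 3.5, A = 52.5 cm², x = 7.5 cm, Ī = 984.375 cm⁴.
Hole 1 (subtracted): ⌀1, A = 0.7853982 cm², x = 5 cm, Ī = 0.04908739 cm⁴.
Hole 2 (subtracted): ⌀1, A = 0.7853982 cm², x = 10 cm, Ī = 0.04908739 cm⁴.
By symmetry the centroid is at mid-width, x̄ = 7.5 cm.
Transfer each piece to the centroidal y-axis using Ī + A·d² with d = x − 7.5:
  plate: d = 0 cm → contributes +984.375 cm⁴
  hole 1: d = -2.5 cm → contributes −4.957826 cm⁴
  hole 2: d = 2.5 cm → contributes −4.957826 cm⁴
Total I = 974.4593 cm⁴.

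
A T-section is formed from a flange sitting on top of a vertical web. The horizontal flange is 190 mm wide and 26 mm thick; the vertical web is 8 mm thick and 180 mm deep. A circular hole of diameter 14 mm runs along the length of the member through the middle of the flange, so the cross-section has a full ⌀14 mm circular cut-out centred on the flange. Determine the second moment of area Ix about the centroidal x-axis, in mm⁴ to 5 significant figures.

Split into non-overlapping primitives; take the origin at the lower-left of the bounding box.
Flange: 190 × 26, A = 4 940 mm², y = 193 mm, Ī = 278286.7 mm⁴.
Web: 8 × 180, A = 1 440 mm², y = 90 mm, Ī = 3 888 000 mm⁴.
Hole (subtracted): ⌀14, A = 153.938 mm², y = 193 mm, Ī = 1885.741 mm⁴.
Centroid: ȳ = ΣA·y / ΣA = 169.1776 mm.
Transfer each piece to the centroidal x-axis using Ī + A·d² with d = y − 169.1776:
  flange: d = 23.82244 mm → contributes +3 081 780 mm⁴
  web: d = -79.17756 mm → contributes +12 915 483 mm⁴
  hole: d = 23.82244 mm → contributes −89246.92 mm⁴
Total I = 15 908 016 mm⁴.

Ix ≈ 1.5908 × 10⁷ mm⁴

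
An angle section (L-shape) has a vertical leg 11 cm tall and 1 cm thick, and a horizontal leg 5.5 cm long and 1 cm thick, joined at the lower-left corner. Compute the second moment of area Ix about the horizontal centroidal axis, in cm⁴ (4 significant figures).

Ix ≈ 191.1 cm⁴

Decompose the section into non-overlapping parts with the origin at the bottom-left of its bounding rectangle.
Vertical leg: 1 × 11, A = 11 cm², y = 5.5 cm, Ī = 110.917 cm⁴.
Horizontal leg (remainder): 4.5 × 1, A = 4.5 cm², y = 0.5 cm, Ī = 0.375 cm⁴.
Centroid: ȳ = ΣA·y / ΣA = 4.04839 cm.
Transfer each piece to the horizontal centroidal axis using Ī + A·d² with d = y − 4.04839:
  vertical leg: d = 1.45161 cm → contributes +134.096 cm⁴
  horizontal leg (remainder): d = -3.54839 cm → contributes +57.0347 cm⁴
Total I = 191.13 cm⁴.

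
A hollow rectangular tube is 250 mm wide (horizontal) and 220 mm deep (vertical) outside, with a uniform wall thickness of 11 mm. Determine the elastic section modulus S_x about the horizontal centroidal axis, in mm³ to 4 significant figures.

Treat the section as a set of non-overlapping primitives; coordinates are from the bounding-box lower-left.
Outer rectangle: 250 × 220, A = 55 000 mm², y = 110 mm, Ī = 221 833 333 mm⁴.
Inner void (subtracted): 228 × 198, A = 45 144 mm², y = 110 mm, Ī = 147 485 448 mm⁴.
By symmetry the centroid is at mid-height, ȳ = 110 mm.
All pieces are centred on the horizontal centroidal axis, so I = ΣĪ (holes subtracted) = 74 347 885 mm⁴.
Extreme fibre distance c = 110 mm; S = I/c = 675 890 mm³.

S_x ≈ 6.759 × 10⁵ mm³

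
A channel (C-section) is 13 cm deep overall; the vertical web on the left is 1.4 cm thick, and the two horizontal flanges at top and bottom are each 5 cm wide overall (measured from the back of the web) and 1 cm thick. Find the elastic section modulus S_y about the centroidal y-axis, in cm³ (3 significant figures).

Split into non-overlapping primitives; take the origin at the lower-left of the bounding box.
Web: 1.4 × 13, A = 18.2 cm², x = 0.7 cm, Ī = 2.9727 cm⁴.
Top flange (beyond web): 3.6 × 1, A = 3.6 cm², x = 3.2 cm, Ī = 3.888 cm⁴.
Bottom flange (beyond web): 3.6 × 1, A = 3.6 cm², x = 3.2 cm, Ī = 3.888 cm⁴.
Centroid: x̄ = ΣA·x / ΣA = 1.4087 cm.
Transfer each piece to the centroidal y-axis using Ī + A·d² with d = x − 1.4087:
  web: d = -0.70866 cm → contributes +12.113 cm⁴
  top flange (beyond web): d = 1.7913 cm → contributes +15.44 cm⁴
  bottom flange (beyond web): d = 1.7913 cm → contributes +15.44 cm⁴
Total I = 42.993 cm⁴.
Extreme fibre distance c = 3.5913 cm; S = I/c = 11.971 cm³.

S_y ≈ 12.0 cm³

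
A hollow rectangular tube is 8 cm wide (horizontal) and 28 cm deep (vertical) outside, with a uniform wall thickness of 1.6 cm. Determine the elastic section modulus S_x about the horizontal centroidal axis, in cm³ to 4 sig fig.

Treat the section as a set of non-overlapping primitives; coordinates are from the bounding-box lower-left.
Outer rectangle: 8 × 28, A = 224 cm², y = 14 cm, Ī = 14634.7 cm⁴.
Inner void (subtracted): 4.8 × 24.8, A = 119.04 cm², y = 14 cm, Ī = 6101.2 cm⁴.
By symmetry the centroid is at mid-height, ȳ = 14 cm.
All pieces are centred on the horizontal centroidal axis, so I = ΣĪ (holes subtracted) = 8533.47 cm⁴.
Extreme fibre distance c = 14 cm; S = I/c = 609.534 cm³.

S_x ≈ 609.5 cm³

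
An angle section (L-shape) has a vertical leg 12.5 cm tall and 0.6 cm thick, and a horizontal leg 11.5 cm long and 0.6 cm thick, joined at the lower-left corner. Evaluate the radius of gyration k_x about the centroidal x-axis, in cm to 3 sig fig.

Decompose the section into non-overlapping parts with the origin at the bottom-left of its bounding rectangle.
Vertical leg: 0.6 × 12.5, A = 7.5 cm², y = 6.25 cm, Ī = 97.656 cm⁴.
Horizontal leg (remainder): 10.9 × 0.6, A = 6.54 cm², y = 0.3 cm, Ī = 0.1962 cm⁴.
Centroid: ȳ = ΣA·y / ΣA = 3.4784 cm.
Transfer each piece to the centroidal x-axis using Ī + A·d² with d = y − 3.4784:
  vertical leg: d = 2.7716 cm → contributes +155.27 cm⁴
  horizontal leg (remainder): d = -3.1784 cm → contributes +66.266 cm⁴
Total I = 221.53 cm⁴.
Radius of gyration: k = √(I/A) = √(221.53 / 14.04) = 3.9723 cm.

k_x ≈ 3.97 cm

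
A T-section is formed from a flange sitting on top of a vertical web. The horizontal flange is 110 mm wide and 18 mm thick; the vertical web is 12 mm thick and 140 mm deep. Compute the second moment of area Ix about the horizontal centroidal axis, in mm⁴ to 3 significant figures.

Break the section into simple shapes (no overlaps), measuring from the bottom-left corner of the bounding box.
Flange: 110 × 18, A = 1 980 mm², y = 149 mm, Ī = 53 460 mm⁴.
Web: 12 × 140, A = 1 680 mm², y = 70 mm, Ī = 2 744 000 mm⁴.
Centroid: ȳ = ΣA·y / ΣA = 112.74 mm.
Transfer each piece to the horizontal centroidal axis using Ī + A·d² with d = y − 112.74:
  flange: d = 36.262 mm → contributes +2 657 069 mm⁴
  web: d = -42.738 mm → contributes +5 812 539 mm⁴
Total I = 8 469 608 mm⁴.

Ix ≈ 8.47 × 10⁶ mm⁴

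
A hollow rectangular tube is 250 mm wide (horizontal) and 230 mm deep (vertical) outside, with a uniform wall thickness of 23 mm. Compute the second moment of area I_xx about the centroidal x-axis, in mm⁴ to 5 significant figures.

I_xx ≈ 1.4758 × 10⁸ mm⁴

Split into non-overlapping primitives; take the origin at the lower-left of the bounding box.
Outer rectangle: 250 × 230, A = 57 500 mm², y = 115 mm, Ī = 253 479 167 mm⁴.
Inner void (subtracted): 204 × 184, A = 37 536 mm², y = 115 mm, Ī = 105 901 568 mm⁴.
By symmetry the centroid is at mid-height, ȳ = 115 mm.
All pieces are centred on the centroidal x-axis, so I = ΣĪ (holes subtracted) = 147 577 599 mm⁴.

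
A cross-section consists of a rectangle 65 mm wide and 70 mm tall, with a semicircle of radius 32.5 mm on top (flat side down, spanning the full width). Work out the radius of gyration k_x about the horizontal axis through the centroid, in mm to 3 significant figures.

Split into non-overlapping primitives; take the origin at the lower-left of the bounding box.
Rectangular body: 65 × 70, A = 4 550 mm², y = 35 mm, Ī = 1 857 917 mm⁴.
Semicircular cap: semicircle r = 32.5, A = 1659.2 mm², y = 83.793 mm, Ī = 122 452 mm⁴.
Centroid: ȳ = ΣA·y / ΣA = 48.038 mm.
Transfer each piece to the horizontal axis through the centroid using Ī + A·d² with d = y − 48.038:
  rectangular body: d = -13.038 mm → contributes +2 631 385 mm⁴
  semicircular cap: d = 35.755 mm → contributes +2 243 582 mm⁴
Total I = 4 874 967 mm⁴.
Radius of gyration: k = √(I/A) = √(4 874 967 / 6209.2) = 28.02 mm.

k_x ≈ 28.0 mm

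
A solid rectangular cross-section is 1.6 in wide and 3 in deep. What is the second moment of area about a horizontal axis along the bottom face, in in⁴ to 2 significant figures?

The section: 1.6 × 3, A = 4.8 in², y = 1.5 in, Ī = 3.6 in⁴.
Transfer it to a horizontal axis along the bottom face using Ī + A·d² with d = y − 0:
  the section: d = 1.5 in → contributes +14.4 in⁴
Total I = 14.4 in⁴.

I_base ≈ 14 in⁴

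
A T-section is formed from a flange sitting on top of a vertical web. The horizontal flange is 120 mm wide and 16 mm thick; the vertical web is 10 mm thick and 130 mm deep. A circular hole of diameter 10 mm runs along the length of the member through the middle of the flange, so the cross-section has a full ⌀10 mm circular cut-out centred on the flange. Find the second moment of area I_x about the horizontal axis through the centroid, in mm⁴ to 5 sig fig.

I_x ≈ 5.9322 × 10⁶ mm⁴

Break the section into simple shapes (no overlaps), measuring from the bottom-left corner of the bounding box.
Flange: 120 × 16, A = 1 920 mm², y = 138 mm, Ī = 40 960 mm⁴.
Web: 10 × 130, A = 1 300 mm², y = 65 mm, Ī = 1 830 833 mm⁴.
Hole (subtracted): ⌀10, A = 78.53982 mm², y = 138 mm, Ī = 490.8739 mm⁴.
Centroid: ȳ = ΣA·y / ΣA = 107.7911 mm.
Transfer each piece to the horizontal axis through the centroid using Ī + A·d² with d = y − 107.7911:
  flange: d = 30.20888 mm → contributes +1 793 107 mm⁴
  web: d = -42.79112 mm → contributes +4 211 237 mm⁴
  hole: d = 30.20888 mm → contributes −72164.47 mm⁴
Total I = 5 932 180 mm⁴.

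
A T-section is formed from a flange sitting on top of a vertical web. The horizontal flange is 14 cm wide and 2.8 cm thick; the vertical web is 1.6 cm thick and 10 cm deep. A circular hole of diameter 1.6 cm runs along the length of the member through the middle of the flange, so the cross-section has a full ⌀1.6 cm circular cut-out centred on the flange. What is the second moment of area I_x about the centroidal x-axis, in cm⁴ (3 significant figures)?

I_x ≈ 617 cm⁴

Decompose the section into non-overlapping parts with the origin at the bottom-left of its bounding rectangle.
Flange: 14 × 2.8, A = 39.2 cm², y = 11.4 cm, Ī = 25.611 cm⁴.
Web: 1.6 × 10, A = 16 cm², y = 5 cm, Ī = 133.33 cm⁴.
Hole (subtracted): ⌀1.6, A = 2.0106 cm², y = 11.4 cm, Ī = 0.3217 cm⁴.
Centroid: ȳ = ΣA·y / ΣA = 9.4748 cm.
Transfer each piece to the centroidal x-axis using Ī + A·d² with d = y − 9.4748:
  flange: d = 1.9252 cm → contributes +170.9 cm⁴
  web: d = -4.4748 cm → contributes +453.72 cm⁴
  hole: d = 1.9252 cm → contributes −7.7738 cm⁴
Total I = 616.84 cm⁴.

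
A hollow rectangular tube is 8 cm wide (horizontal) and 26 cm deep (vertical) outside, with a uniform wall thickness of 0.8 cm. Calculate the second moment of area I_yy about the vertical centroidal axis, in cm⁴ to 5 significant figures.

Treat the section as a set of non-overlapping primitives; coordinates are from the bounding-box lower-left.
Outer rectangle: 8 × 26, A = 208 cm², x = 4 cm, Ī = 1109.333 cm⁴.
Inner void (subtracted): 6.4 × 24.4, A = 156.16 cm², x = 4 cm, Ī = 533.0261 cm⁴.
By symmetry the centroid is at mid-width, x̄ = 4 cm.
All pieces are centred on the vertical centroidal axis, so I = ΣĪ (holes subtracted) = 576.3072 cm⁴.

I_yy ≈ 576.31 cm⁴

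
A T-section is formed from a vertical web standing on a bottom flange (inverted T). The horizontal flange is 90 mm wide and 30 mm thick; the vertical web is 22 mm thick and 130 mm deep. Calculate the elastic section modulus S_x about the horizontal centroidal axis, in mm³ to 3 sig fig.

Treat the section as a set of non-overlapping primitives; coordinates are from the bounding-box lower-left.
Flange: 90 × 30, A = 2 700 mm², y = 15 mm, Ī = 202 500 mm⁴.
Web: 22 × 130, A = 2 860 mm², y = 95 mm, Ī = 4 027 833 mm⁴.
Centroid: ȳ = ΣA·y / ΣA = 56.151 mm.
Transfer each piece to the horizontal centroidal axis using Ī + A·d² with d = y − 56.151:
  flange: d = -41.151 mm → contributes +4 774 711 mm⁴
  web: d = 38.849 mm → contributes +8 344 256 mm⁴
Total I = 13 118 966 mm⁴.
Extreme fibre distance c = 103.85 mm; S = I/c = 126 327 mm³.

S_x ≈ 1.26 × 10⁵ mm³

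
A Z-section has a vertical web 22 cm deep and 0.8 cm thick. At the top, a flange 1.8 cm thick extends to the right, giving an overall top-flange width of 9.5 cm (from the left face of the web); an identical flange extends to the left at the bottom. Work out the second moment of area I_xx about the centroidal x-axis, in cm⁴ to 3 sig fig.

Treat the section as a set of non-overlapping primitives; coordinates are from the bounding-box lower-left.
Web: 0.8 × 22, A = 17.6 cm², y = 11 cm, Ī = 709.87 cm⁴.
Top flange (beyond web): 8.7 × 1.8, A = 15.66 cm², y = 21.1 cm, Ī = 4.2282 cm⁴.
Bottom flange (beyond web): 8.7 × 1.8, A = 15.66 cm², y = 0.9 cm, Ī = 4.2282 cm⁴.
Centroid: ȳ = ΣA·y / ΣA = 11 cm.
Transfer each piece to the centroidal x-axis using Ī + A·d² with d = y − 11:
  web: d = 0 cm → contributes +709.87 cm⁴
  top flange (beyond web): d = 10.1 cm → contributes +1601.7 cm⁴
  bottom flange (beyond web): d = -10.1 cm → contributes +1601.7 cm⁴
Total I = 3913.3 cm⁴.

I_xx ≈ 3910 cm⁴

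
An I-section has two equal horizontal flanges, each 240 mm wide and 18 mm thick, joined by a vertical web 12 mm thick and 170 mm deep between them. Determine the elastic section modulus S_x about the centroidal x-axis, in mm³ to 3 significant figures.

Split into non-overlapping primitives; take the origin at the lower-left of the bounding box.
Bottom flange: 240 × 18, A = 4 320 mm², y = 9 mm, Ī = 116 640 mm⁴.
Web: 12 × 170, A = 2 040 mm², y = 103 mm, Ī = 4 913 000 mm⁴.
Top flange: 240 × 18, A = 4 320 mm², y = 197 mm, Ī = 116 640 mm⁴.
By symmetry the centroid is at mid-height, ȳ = 103 mm.
Transfer each piece to the centroidal x-axis using Ī + A·d² with d = y − 103:
  bottom flange: d = -94 mm → contributes +38 288 160 mm⁴
  web: d = 0 mm → contributes +4 913 000 mm⁴
  top flange: d = 94 mm → contributes +38 288 160 mm⁴
Total I = 81 489 320 mm⁴.
Extreme fibre distance c = 103 mm; S = I/c = 791 158 mm³.

S_x ≈ 7.91 × 10⁵ mm³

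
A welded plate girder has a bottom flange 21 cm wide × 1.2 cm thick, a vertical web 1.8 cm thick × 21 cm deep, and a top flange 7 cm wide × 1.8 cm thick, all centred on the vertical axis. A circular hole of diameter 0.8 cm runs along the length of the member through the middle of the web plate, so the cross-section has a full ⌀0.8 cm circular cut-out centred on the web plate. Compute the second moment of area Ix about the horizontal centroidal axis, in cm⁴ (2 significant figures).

Ix ≈ 5900 cm⁴

Decompose the section into non-overlapping parts with the origin at the bottom-left of its bounding rectangle.
Bottom plate: 21 × 1.2, A = 25.2 cm², y = 0.6 cm, Ī = 3.024 cm⁴.
Web plate: 1.8 × 21, A = 37.8 cm², y = 11.7 cm, Ī = 1 389 cm⁴.
Top plate: 7 × 1.8, A = 12.6 cm², y = 23.1 cm, Ī = 3.402 cm⁴.
Hole (subtracted): ⌀0.8, A = 0.5027 cm², y = 11.7 cm, Ī = 0.02011 cm⁴.
Centroid: ȳ = ΣA·y / ΣA = 9.888 cm.
Transfer each piece to the horizontal centroidal axis using Ī + A·d² with d = y − 9.888:
  bottom plate: d = -9.288 cm → contributes +2 177 cm⁴
  web plate: d = 1.812 cm → contributes +1 513 cm⁴
  top plate: d = 13.21 cm → contributes +2 203 cm⁴
  hole: d = 1.812 cm → contributes −1.671 cm⁴
Total I = 5 891 cm⁴.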